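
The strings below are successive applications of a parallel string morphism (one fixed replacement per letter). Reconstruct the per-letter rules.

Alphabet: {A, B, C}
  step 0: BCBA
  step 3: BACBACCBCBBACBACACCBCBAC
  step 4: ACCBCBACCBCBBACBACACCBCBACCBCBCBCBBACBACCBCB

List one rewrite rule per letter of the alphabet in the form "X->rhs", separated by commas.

A->CBC, B->AC, C->B

  step 3 ⇒ step 4: BACBACCBCBBACBACACCBCBAC ⇒ AC·CBC·B·AC·CBC·B·B·AC·B·AC·AC·CBC·B·AC·CBC·B·CBC·B·B·AC·B·AC·CBC·B
    A ↦ CBC
    B ↦ AC
    C ↦ B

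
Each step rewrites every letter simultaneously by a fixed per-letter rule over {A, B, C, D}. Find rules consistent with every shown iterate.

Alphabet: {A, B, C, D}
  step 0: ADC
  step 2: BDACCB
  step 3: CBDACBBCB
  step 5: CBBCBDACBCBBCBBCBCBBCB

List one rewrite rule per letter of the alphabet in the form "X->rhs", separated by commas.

  step 2 ⇒ step 3: BDACCB ⇒ CB·DA·C·B·B·CB
    A ↦ C
    B ↦ CB
    C ↦ B
    D ↦ DA

A->C, B->CB, C->B, D->DA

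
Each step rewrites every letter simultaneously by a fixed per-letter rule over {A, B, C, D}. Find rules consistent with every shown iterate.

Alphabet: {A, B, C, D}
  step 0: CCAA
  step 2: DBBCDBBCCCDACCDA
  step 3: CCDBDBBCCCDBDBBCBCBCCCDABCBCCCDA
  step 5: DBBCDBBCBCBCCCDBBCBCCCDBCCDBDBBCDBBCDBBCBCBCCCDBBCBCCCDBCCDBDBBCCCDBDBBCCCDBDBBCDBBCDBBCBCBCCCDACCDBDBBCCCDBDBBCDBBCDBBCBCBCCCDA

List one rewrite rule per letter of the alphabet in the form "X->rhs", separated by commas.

A->DA, B->DB, C->BC, D->CC

  step 2 ⇒ step 3: DBBCDBBCCCDACCDA ⇒ CC·DB·DB·BC·CC·DB·DB·BC·BC·BC·CC·DA·BC·BC·CC·DA
    A ↦ DA
    B ↦ DB
    C ↦ BC
    D ↦ CC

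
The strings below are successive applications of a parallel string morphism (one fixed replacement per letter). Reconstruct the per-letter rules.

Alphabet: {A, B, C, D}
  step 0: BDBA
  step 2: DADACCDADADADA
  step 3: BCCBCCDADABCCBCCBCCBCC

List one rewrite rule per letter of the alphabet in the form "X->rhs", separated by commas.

A->C, B->CC, C->DA, D->BC

  step 2 ⇒ step 3: DADACCDADADADA ⇒ BC·C·BC·C·DA·DA·BC·C·BC·C·BC·C·BC·C
    A ↦ C
    C ↦ DA
    D ↦ BC
    B ↦ CC  (constrained at step 0)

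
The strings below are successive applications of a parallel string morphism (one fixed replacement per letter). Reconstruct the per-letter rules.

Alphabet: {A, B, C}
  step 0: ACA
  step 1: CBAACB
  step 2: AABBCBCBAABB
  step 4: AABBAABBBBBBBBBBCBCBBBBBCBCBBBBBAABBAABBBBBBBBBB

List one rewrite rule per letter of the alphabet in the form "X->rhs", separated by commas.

  step 1 ⇒ step 2: CBAACB ⇒ AA·BB·CB·CB·AA·BB
    A ↦ CB
    B ↦ BB
    C ↦ AA

A->CB, B->BB, C->AA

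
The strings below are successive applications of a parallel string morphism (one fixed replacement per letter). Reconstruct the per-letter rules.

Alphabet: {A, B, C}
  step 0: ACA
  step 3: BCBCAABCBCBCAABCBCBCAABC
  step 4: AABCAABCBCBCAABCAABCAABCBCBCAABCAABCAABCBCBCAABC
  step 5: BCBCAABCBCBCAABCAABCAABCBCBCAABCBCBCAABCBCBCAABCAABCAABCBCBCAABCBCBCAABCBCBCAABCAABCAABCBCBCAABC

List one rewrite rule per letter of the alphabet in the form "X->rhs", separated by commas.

A->BC, B->AA, C->BC

  step 4 ⇒ step 5: AABCAABCBCBCAABCAABCAABCBCBCAABCAABCAABCBCBCAABC ⇒ BC·BC·AA·BC·BC·BC·AA·BC·AA·BC·AA·BC·BC·BC·AA·BC·BC·BC·AA·BC·BC·BC·AA·BC·AA·BC·AA·BC·BC·BC·AA·BC·BC·BC·AA·BC·BC·BC·AA·BC·AA·BC·AA·BC·BC·BC·AA·BC
    A ↦ BC
    B ↦ AA
    C ↦ BC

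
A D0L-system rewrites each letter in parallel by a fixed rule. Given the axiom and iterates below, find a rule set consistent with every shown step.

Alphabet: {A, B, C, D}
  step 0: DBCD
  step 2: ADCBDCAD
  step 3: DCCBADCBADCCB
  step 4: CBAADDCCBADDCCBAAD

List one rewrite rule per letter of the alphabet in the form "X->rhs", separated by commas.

A->DC, B->D, C->A, D->CB

  step 3 ⇒ step 4: DCCBADCBADCCB ⇒ CB·A·A·D·DC·CB·A·D·DC·CB·A·A·D
    A ↦ DC
    B ↦ D
    C ↦ A
    D ↦ CB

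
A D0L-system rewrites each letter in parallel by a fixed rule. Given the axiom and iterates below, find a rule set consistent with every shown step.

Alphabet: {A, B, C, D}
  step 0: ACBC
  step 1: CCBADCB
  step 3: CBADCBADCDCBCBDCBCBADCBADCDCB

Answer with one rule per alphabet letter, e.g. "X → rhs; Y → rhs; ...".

  step 0 ⇒ step 1: ACBC ⇒ C·CB·AD·CB
    A ↦ C
    B ↦ AD
    C ↦ CB
    D ↦ DCB  (constrained at step 1)

A->C, B->AD, C->CB, D->DCB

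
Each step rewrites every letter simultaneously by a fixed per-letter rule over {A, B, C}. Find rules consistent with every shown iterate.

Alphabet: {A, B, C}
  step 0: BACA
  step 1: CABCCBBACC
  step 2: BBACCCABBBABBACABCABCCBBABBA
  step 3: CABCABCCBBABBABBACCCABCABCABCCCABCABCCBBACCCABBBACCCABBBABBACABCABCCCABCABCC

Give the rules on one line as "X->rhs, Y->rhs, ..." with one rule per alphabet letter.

A->CC, B->CAB, C->BBA

  step 2 ⇒ step 3: BBACCCABBBABBACABCABCCBBABBA ⇒ CAB·CAB·CC·BBA·BBA·BBA·CC·CAB·CAB·CAB·CC·CAB·CAB·CC·BBA·CC·CAB·BBA·CC·CAB·BBA·BBA·CAB·CAB·CC·CAB·CAB·CC
    A ↦ CC
    B ↦ CAB
    C ↦ BBA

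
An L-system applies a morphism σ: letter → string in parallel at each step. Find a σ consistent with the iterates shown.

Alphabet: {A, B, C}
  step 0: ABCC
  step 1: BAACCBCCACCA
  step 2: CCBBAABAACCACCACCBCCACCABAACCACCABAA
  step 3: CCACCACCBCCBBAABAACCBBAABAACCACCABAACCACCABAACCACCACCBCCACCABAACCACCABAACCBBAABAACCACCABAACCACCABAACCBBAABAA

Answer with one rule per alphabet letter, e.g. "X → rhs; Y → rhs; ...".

  step 2 ⇒ step 3: CCBBAABAACCACCACCBCCACCABAACCACCABAA ⇒ CCA·CCA·CCB·CCB·BAA·BAA·CCB·BAA·BAA·CCA·CCA·BAA·CCA·CCA·BAA·CCA·CCA·CCB·CCA·CCA·BAA·CCA·CCA·BAA·CCB·BAA·BAA·CCA·CCA·BAA·CCA·CCA·BAA·CCB·BAA·BAA
    A ↦ BAA
    B ↦ CCB
    C ↦ CCA

A->BAA, B->CCB, C->CCA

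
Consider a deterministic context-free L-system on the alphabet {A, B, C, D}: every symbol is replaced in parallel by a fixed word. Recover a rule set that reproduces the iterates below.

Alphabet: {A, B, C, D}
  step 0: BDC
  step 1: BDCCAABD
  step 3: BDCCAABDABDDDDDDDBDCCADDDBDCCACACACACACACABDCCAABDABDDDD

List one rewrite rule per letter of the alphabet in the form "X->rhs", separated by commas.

  step 0 ⇒ step 1: BDC ⇒ BDC·CA·ABD
    B ↦ BDC
    C ↦ ABD
    D ↦ CA
    A ↦ DDD  (constrained at step 1)

A->DDD, B->BDC, C->ABD, D->CA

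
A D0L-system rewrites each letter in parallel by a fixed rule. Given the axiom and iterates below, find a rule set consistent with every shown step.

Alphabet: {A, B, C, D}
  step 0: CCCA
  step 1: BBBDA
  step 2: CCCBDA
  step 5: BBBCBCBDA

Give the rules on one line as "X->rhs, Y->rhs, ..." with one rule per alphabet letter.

  step 1 ⇒ step 2: BBBDA ⇒ C·C·C·B·DA
    A ↦ DA
    B ↦ C
    D ↦ B
  step 0 ⇒ step 1: CCCA ⇒ B·B·B·DA
    C ↦ B

A->DA, B->C, C->B, D->B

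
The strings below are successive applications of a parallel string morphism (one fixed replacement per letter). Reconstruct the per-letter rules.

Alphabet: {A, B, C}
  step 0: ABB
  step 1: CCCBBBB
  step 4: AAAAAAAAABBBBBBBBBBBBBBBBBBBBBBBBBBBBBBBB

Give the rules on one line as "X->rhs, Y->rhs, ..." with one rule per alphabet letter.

  step 0 ⇒ step 1: ABB ⇒ CCC·BB·BB
    A ↦ CCC
    B ↦ BB
    C ↦ A  (constrained at step 1)

A->CCC, B->BB, C->A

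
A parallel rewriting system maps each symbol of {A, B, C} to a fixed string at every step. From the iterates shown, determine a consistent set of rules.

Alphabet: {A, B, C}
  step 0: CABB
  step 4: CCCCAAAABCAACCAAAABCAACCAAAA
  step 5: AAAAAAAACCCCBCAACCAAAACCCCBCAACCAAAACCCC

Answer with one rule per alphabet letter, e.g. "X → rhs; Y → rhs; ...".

A->C, B->BC, C->AA

  step 4 ⇒ step 5: CCCCAAAABCAACCAAAABCAACCAAAA ⇒ AA·AA·AA·AA·C·C·C·C·BC·AA·C·C·AA·AA·C·C·C·C·BC·AA·C·C·AA·AA·C·C·C·C
    A ↦ C
    B ↦ BC
    C ↦ AA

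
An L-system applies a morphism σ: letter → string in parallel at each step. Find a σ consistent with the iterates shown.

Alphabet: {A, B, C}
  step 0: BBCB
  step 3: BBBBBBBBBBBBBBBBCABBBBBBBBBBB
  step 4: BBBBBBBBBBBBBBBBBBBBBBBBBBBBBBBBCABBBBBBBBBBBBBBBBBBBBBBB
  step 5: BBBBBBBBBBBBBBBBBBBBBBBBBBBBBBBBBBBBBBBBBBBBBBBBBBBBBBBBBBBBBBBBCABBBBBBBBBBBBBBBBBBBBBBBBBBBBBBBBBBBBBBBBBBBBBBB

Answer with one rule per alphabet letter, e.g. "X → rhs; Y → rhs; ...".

A->B, B->BB, C->CA

  step 4 ⇒ step 5: BBBBBBBBBBBBBBBBBBBBBBBBBBBBBBBBCABBBBBBBBBBBBBBBBBBBBBBB ⇒ BB·BB·BB·BB·BB·BB·BB·BB·BB·BB·BB·BB·BB·BB·BB·BB·BB·BB·BB·BB·BB·BB·BB·BB·BB·BB·BB·BB·BB·BB·BB·BB·CA·B·BB·BB·BB·BB·BB·BB·BB·BB·BB·BB·BB·BB·BB·BB·BB·BB·BB·BB·BB·BB·BB·BB·BB
    A ↦ B
    B ↦ BB
    C ↦ CA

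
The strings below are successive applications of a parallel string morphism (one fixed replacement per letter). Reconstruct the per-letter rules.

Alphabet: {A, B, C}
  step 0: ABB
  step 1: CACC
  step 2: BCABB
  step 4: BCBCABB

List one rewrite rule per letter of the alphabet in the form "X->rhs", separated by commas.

  step 1 ⇒ step 2: CACC ⇒ B·CA·B·B
    A ↦ CA
    C ↦ B
  step 0 ⇒ step 1: ABB ⇒ CA·C·C
    B ↦ C

A->CA, B->C, C->B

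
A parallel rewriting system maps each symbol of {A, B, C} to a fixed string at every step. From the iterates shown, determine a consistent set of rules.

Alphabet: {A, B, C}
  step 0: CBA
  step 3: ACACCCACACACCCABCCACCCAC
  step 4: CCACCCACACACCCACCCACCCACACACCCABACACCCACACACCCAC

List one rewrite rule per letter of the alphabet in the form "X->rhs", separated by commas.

  step 3 ⇒ step 4: ACACCCACACACCCABCCACCCAC ⇒ CC·AC·CC·AC·AC·AC·CC·AC·CC·AC·CC·AC·AC·AC·CC·AB·AC·AC·CC·AC·AC·AC·CC·AC
    A ↦ CC
    B ↦ AB
    C ↦ AC

A->CC, B->AB, C->AC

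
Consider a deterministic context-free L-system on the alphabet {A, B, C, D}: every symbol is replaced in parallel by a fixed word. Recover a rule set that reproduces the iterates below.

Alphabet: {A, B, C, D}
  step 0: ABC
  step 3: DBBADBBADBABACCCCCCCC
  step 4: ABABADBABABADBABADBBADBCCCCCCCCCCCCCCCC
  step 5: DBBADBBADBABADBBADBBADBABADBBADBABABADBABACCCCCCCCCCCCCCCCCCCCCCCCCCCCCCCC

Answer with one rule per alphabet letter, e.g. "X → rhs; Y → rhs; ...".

A->DB, B->BA, C->CC, D->A

  step 4 ⇒ step 5: ABABADBABABADBABADBBADBCCCCCCCCCCCCCCCC ⇒ DB·BA·DB·BA·DB·A·BA·DB·BA·DB·BA·DB·A·BA·DB·BA·DB·A·BA·BA·DB·A·BA·CC·CC·CC·CC·CC·CC·CC·CC·CC·CC·CC·CC·CC·CC·CC·CC
    A ↦ DB
    B ↦ BA
    C ↦ CC
    D ↦ A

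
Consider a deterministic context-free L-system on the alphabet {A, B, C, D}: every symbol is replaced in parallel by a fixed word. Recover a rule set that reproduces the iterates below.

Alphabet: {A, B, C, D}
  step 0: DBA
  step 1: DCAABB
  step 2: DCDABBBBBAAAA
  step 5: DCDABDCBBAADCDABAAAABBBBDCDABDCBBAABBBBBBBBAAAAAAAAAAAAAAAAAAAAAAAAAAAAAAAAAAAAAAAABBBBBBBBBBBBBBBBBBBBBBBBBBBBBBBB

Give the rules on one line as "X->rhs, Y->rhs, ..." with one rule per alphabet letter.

  step 1 ⇒ step 2: DCAABB ⇒ DC·DAB·BB·BB·AA·AA
    A ↦ BB
    B ↦ AA
    C ↦ DAB
    D ↦ DC

A->BB, B->AA, C->DAB, D->DC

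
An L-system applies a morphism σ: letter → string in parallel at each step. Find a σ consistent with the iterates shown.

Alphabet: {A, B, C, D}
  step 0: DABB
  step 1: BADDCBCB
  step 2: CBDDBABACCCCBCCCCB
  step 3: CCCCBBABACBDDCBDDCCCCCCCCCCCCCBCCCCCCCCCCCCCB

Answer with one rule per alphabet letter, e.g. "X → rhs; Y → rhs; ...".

  step 2 ⇒ step 3: CBDDBABACCCCBCCCCB ⇒ CCC·CB·BA·BA·CB·DD·CB·DD·CCC·CCC·CCC·CCC·CB·CCC·CCC·CCC·CCC·CB
    A ↦ DD
    B ↦ CB
    C ↦ CCC
    D ↦ BA

A->DD, B->CB, C->CCC, D->BA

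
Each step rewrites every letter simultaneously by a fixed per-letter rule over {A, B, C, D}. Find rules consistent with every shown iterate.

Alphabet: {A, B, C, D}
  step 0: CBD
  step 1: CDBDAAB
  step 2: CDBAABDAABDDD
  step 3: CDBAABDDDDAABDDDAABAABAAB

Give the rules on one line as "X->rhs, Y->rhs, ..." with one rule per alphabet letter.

A->D, B->D, C->CDB, D->AAB

  step 2 ⇒ step 3: CDBAABDAABDDD ⇒ CDB·AAB·D·D·D·D·AAB·D·D·D·AAB·AAB·AAB
    A ↦ D
    B ↦ D
    C ↦ CDB
    D ↦ AAB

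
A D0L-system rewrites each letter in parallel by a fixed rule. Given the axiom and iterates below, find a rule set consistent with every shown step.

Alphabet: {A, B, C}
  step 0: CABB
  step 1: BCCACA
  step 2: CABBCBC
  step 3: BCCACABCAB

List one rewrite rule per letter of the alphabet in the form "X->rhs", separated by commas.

  step 2 ⇒ step 3: CABBCBC ⇒ B·C·CA·CA·B·CA·B
    A ↦ C
    B ↦ CA
    C ↦ B

A->C, B->CA, C->B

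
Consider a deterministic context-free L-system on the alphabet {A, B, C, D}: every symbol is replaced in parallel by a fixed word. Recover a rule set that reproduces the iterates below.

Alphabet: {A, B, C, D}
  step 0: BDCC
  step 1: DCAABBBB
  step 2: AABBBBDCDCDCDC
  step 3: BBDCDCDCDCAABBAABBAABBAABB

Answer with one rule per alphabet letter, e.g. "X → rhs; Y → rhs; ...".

A->B, B->DC, C->BB, D->AA

  step 2 ⇒ step 3: AABBBBDCDCDCDC ⇒ B·B·DC·DC·DC·DC·AA·BB·AA·BB·AA·BB·AA·BB
    A ↦ B
    B ↦ DC
    C ↦ BB
    D ↦ AA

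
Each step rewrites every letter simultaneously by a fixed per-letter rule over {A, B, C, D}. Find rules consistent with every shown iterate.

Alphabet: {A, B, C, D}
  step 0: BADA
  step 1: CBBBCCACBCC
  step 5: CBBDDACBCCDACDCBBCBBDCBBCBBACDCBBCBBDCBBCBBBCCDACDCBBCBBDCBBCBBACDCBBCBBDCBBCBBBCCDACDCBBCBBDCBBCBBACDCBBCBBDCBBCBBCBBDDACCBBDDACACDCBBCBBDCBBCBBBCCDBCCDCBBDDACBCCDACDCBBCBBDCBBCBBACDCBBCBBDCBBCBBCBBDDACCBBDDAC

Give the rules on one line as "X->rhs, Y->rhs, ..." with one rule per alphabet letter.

  step 0 ⇒ step 1: BADA ⇒ CBB·BCC·AC·BCC
    A ↦ BCC
    B ↦ CBB
    D ↦ AC
    C ↦ D  (constrained at step 1)

A->BCC, B->CBB, C->D, D->AC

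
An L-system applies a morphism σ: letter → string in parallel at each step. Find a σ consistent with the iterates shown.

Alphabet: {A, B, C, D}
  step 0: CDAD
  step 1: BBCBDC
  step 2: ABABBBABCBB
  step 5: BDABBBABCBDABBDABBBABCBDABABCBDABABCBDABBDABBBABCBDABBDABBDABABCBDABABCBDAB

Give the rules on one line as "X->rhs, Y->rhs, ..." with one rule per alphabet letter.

  step 1 ⇒ step 2: BBCBDC ⇒ AB·AB·BB·AB·C·BB
    B ↦ AB
    C ↦ BB
    D ↦ C
  step 0 ⇒ step 1: CDAD ⇒ BB·C·BD·C
    A ↦ BD

A->BD, B->AB, C->BB, D->C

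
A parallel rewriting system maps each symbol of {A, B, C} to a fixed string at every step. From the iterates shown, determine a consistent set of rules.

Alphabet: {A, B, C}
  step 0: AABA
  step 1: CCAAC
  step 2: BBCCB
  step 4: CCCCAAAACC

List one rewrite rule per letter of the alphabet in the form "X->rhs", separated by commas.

  step 1 ⇒ step 2: CCAAC ⇒ B·B·C·C·B
    A ↦ C
    C ↦ B
  step 0 ⇒ step 1: AABA ⇒ C·C·AA·C
    B ↦ AA

A->C, B->AA, C->B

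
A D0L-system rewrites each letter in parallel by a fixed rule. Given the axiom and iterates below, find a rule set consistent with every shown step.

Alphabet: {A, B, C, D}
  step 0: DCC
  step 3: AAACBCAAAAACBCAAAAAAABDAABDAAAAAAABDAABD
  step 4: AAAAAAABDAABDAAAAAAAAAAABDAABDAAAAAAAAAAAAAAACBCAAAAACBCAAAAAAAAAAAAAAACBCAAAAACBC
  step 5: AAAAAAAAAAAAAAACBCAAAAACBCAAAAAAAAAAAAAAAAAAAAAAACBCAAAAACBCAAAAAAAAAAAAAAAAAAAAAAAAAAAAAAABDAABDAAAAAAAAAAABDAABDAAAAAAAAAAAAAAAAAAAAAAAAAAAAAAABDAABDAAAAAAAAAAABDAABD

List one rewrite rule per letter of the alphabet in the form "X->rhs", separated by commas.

A->AA, B->A, C->ABD, D->CBC

  step 4 ⇒ step 5: AAAAAAABDAABDAAAAAAAAAAABDAABDAAAAAAAAAAAAAAACBCAAAAACBCAAAAAAAAAAAAAAACBCAAAAACBC ⇒ AA·AA·AA·AA·AA·AA·AA·A·CBC·AA·AA·A·CBC·AA·AA·AA·AA·AA·AA·AA·AA·AA·AA·AA·A·CBC·AA·AA·A·CBC·AA·AA·AA·AA·AA·AA·AA·AA·AA·AA·AA·AA·AA·AA·AA·ABD·A·ABD·AA·AA·AA·AA·AA·ABD·A·ABD·AA·AA·AA·AA·AA·AA·AA·AA·AA·AA·AA·AA·AA·AA·AA·ABD·A·ABD·AA·AA·AA·AA·AA·ABD·A·ABD
    A ↦ AA
    B ↦ A
    C ↦ ABD
    D ↦ CBC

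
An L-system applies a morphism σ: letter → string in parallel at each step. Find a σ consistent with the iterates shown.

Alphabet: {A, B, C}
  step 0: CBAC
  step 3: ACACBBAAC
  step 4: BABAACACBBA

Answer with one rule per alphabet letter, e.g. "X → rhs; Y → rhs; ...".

  step 3 ⇒ step 4: ACACBBAAC ⇒ B·A·B·A·AC·AC·B·B·A
    A ↦ B
    B ↦ AC
    C ↦ A

A->B, B->AC, C->A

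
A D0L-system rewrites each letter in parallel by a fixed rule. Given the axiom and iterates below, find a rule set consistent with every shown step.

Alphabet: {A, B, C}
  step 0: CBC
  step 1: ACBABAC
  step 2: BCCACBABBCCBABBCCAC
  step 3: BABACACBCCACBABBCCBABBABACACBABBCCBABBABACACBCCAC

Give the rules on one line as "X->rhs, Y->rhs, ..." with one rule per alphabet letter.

  step 2 ⇒ step 3: BCCACBABBCCBABBCCAC ⇒ BAB·AC·AC·BCC·AC·BAB·BCC·BAB·BAB·AC·AC·BAB·BCC·BAB·BAB·AC·AC·BCC·AC
    A ↦ BCC
    B ↦ BAB
    C ↦ AC

A->BCC, B->BAB, C->AC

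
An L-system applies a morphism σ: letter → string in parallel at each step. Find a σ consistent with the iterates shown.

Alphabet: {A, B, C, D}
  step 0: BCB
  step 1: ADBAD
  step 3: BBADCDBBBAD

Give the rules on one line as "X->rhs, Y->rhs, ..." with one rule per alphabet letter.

A->CD, B->AD, C->B, D->B

  step 0 ⇒ step 1: BCB ⇒ AD·B·AD
    B ↦ AD
    C ↦ B
    A ↦ CD  (constrained at step 1)
    D ↦ B  (constrained at step 1)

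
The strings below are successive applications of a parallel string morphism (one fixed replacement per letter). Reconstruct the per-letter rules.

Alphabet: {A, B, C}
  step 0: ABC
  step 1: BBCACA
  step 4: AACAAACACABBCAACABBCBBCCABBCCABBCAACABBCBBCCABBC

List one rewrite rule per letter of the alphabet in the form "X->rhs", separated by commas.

  step 0 ⇒ step 1: ABC ⇒ BBC·A·CA
    A ↦ BBC
    B ↦ A
    C ↦ CA

A->BBC, B->A, C->CA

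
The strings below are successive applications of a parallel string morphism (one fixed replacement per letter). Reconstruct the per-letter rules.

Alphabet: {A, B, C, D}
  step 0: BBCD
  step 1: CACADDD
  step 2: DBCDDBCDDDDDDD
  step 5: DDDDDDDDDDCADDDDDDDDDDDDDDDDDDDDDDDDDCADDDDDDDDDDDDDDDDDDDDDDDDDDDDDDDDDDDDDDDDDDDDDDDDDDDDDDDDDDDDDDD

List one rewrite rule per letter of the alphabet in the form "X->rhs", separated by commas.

  step 1 ⇒ step 2: CACADDD ⇒ D·BCD·D·BCD·DD·DD·DD
    A ↦ BCD
    C ↦ D
    D ↦ DD
  step 0 ⇒ step 1: BBCD ⇒ CA·CA·D·DD
    B ↦ CA

A->BCD, B->CA, C->D, D->DD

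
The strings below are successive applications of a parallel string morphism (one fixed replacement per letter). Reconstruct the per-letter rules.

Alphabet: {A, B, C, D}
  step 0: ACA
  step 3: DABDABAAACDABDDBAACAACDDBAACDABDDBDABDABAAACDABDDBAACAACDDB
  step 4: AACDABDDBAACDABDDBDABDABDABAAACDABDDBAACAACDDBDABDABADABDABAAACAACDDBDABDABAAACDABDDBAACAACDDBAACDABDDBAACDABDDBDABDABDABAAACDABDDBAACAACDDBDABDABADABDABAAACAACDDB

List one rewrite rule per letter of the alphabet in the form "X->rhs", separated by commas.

A->DAB, B->DDB, C->A, D->AAC

  step 3 ⇒ step 4: DABDABAAACDABDDBAACAACDDBAACDABDDBDABDABAAACDABDDBAACAACDDB ⇒ AAC·DAB·DDB·AAC·DAB·DDB·DAB·DAB·DAB·A·AAC·DAB·DDB·AAC·AAC·DDB·DAB·DAB·A·DAB·DAB·A·AAC·AAC·DDB·DAB·DAB·A·AAC·DAB·DDB·AAC·AAC·DDB·AAC·DAB·DDB·AAC·DAB·DDB·DAB·DAB·DAB·A·AAC·DAB·DDB·AAC·AAC·DDB·DAB·DAB·A·DAB·DAB·A·AAC·AAC·DDB
    A ↦ DAB
    B ↦ DDB
    C ↦ A
    D ↦ AAC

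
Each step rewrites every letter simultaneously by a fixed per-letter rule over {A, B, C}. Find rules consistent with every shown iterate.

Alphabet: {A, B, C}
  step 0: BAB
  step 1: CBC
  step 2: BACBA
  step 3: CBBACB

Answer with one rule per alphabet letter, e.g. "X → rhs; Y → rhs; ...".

  step 2 ⇒ step 3: BACBA ⇒ C·B·BA·C·B
    A ↦ B
    B ↦ C
    C ↦ BA

A->B, B->C, C->BA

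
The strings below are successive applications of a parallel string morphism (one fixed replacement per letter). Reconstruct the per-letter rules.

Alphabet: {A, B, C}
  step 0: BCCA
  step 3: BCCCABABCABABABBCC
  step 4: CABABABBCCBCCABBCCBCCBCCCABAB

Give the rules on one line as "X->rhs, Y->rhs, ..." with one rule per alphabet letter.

  step 3 ⇒ step 4: BCCCABABCABABABBCC ⇒ C·AB·AB·AB·BC·C·BC·C·AB·BC·C·BC·C·BC·C·C·AB·AB
    A ↦ BC
    B ↦ C
    C ↦ AB

A->BC, B->C, C->AB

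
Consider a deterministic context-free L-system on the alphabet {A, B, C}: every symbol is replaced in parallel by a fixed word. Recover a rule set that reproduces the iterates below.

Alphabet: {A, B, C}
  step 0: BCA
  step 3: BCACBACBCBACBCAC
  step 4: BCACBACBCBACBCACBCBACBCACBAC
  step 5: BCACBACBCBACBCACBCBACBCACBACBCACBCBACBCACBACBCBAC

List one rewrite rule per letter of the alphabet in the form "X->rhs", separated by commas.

  step 4 ⇒ step 5: BCACBACBCBACBCACBCBACBCACBAC ⇒ BC·AC·B·AC·BC·B·AC·BC·AC·BC·B·AC·BC·AC·B·AC·BC·AC·BC·B·AC·BC·AC·B·AC·BC·B·AC
    A ↦ B
    B ↦ BC
    C ↦ AC

A->B, B->BC, C->AC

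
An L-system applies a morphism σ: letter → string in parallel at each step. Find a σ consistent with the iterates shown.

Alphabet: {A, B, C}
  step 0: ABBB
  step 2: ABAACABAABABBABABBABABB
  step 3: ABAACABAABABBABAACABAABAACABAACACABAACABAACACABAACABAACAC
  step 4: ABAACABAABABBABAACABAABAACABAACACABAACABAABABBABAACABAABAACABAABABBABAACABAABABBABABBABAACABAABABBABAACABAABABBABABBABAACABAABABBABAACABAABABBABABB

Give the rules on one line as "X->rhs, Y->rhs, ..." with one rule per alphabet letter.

A->ABA, B->AC, C->BB

  step 3 ⇒ step 4: ABAACABAABABBABAACABAABAACABAACACABAACABAACACABAACABAACAC ⇒ ABA·AC·ABA·ABA·BB·ABA·AC·ABA·ABA·AC·ABA·AC·AC·ABA·AC·ABA·ABA·BB·ABA·AC·ABA·ABA·AC·ABA·ABA·BB·ABA·AC·ABA·ABA·BB·ABA·BB·ABA·AC·ABA·ABA·BB·ABA·AC·ABA·ABA·BB·ABA·BB·ABA·AC·ABA·ABA·BB·ABA·AC·ABA·ABA·BB·ABA·BB
    A ↦ ABA
    B ↦ AC
    C ↦ BB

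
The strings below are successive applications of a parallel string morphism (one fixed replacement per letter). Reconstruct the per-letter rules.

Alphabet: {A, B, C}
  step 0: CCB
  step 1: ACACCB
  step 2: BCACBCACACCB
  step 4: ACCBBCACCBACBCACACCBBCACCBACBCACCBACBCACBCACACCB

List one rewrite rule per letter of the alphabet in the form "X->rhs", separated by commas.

  step 1 ⇒ step 2: ACACCB ⇒ BC·AC·BC·AC·AC·CB
    A ↦ BC
    B ↦ CB
    C ↦ AC

A->BC, B->CB, C->AC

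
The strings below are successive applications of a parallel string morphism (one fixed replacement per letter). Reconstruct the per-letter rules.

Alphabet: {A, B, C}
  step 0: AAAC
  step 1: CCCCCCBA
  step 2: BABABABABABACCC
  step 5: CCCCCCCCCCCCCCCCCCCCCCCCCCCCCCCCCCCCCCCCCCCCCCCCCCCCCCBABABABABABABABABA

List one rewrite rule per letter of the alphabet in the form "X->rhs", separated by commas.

A->CC, B->C, C->BA

  step 1 ⇒ step 2: CCCCCCBA ⇒ BA·BA·BA·BA·BA·BA·C·CC
    A ↦ CC
    B ↦ C
    C ↦ BA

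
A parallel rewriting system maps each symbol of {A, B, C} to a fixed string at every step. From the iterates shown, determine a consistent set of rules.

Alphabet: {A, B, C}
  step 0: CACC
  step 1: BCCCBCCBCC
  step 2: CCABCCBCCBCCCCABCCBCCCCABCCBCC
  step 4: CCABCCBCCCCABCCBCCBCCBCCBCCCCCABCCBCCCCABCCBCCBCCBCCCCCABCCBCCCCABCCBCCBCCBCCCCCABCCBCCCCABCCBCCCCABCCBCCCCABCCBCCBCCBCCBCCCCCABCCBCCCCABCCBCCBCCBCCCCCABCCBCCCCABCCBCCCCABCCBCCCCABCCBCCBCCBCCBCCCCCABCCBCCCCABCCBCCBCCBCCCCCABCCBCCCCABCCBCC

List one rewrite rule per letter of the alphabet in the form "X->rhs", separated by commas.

A->C, B->CCA, C->BCC

  step 1 ⇒ step 2: BCCCBCCBCC ⇒ CCA·BCC·BCC·BCC·CCA·BCC·BCC·CCA·BCC·BCC
    B ↦ CCA
    C ↦ BCC
  step 0 ⇒ step 1: CACC ⇒ BCC·C·BCC·BCC
    A ↦ C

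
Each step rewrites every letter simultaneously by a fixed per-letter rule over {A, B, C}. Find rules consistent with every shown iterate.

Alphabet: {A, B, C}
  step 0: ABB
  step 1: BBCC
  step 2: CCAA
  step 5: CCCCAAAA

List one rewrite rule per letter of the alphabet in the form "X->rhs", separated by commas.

A->BB, B->C, C->A

  step 1 ⇒ step 2: BBCC ⇒ C·C·A·A
    B ↦ C
    C ↦ A
  step 0 ⇒ step 1: ABB ⇒ BB·C·C
    A ↦ BB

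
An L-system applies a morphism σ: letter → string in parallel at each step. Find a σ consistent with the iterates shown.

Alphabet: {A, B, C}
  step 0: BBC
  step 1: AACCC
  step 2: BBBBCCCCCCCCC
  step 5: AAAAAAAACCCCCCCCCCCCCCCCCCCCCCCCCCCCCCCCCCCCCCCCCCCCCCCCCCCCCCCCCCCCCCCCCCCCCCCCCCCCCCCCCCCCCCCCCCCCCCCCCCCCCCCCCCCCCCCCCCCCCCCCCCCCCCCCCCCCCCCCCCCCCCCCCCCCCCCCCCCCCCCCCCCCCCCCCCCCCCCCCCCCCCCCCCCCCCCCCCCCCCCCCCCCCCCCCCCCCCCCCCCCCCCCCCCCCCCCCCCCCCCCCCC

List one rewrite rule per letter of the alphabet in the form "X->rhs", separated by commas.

A->BB, B->A, C->CCC

  step 1 ⇒ step 2: AACCC ⇒ BB·BB·CCC·CCC·CCC
    A ↦ BB
    C ↦ CCC
  step 0 ⇒ step 1: BBC ⇒ A·A·CCC
    B ↦ A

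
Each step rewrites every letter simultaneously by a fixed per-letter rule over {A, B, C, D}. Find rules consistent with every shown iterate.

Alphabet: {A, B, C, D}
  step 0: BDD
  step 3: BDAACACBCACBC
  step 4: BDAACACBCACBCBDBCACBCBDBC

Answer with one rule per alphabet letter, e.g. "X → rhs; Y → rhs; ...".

  step 3 ⇒ step 4: BDAACACBCACBC ⇒ BD·A·AC·AC·BC·AC·BC·BD·BC·AC·BC·BD·BC
    A ↦ AC
    B ↦ BD
    C ↦ BC
    D ↦ A

A->AC, B->BD, C->BC, D->A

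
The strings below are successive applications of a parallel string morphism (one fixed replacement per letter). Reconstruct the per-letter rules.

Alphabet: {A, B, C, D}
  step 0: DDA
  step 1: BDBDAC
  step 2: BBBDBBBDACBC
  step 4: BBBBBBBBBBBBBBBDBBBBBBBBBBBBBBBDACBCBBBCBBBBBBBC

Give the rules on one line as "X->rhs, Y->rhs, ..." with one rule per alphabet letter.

  step 1 ⇒ step 2: BDBDAC ⇒ BB·BD·BB·BD·AC·BC
    A ↦ AC
    B ↦ BB
    C ↦ BC
    D ↦ BD

A->AC, B->BB, C->BC, D->BD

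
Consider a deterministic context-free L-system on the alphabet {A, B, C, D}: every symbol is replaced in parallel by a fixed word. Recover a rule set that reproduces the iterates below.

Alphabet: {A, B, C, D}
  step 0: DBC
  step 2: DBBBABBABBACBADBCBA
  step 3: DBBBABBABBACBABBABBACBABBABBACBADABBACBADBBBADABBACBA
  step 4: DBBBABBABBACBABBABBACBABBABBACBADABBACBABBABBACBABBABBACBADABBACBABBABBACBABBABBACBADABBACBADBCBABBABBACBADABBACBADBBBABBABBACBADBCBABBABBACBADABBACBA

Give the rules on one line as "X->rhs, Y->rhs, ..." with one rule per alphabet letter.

A->CBA, B->BBA, C->DA, D->DB

  step 3 ⇒ step 4: DBBBABBABBACBABBABBACBABBABBACBADABBACBADBBBADABBACBA ⇒ DB·BBA·BBA·BBA·CBA·BBA·BBA·CBA·BBA·BBA·CBA·DA·BBA·CBA·BBA·BBA·CBA·BBA·BBA·CBA·DA·BBA·CBA·BBA·BBA·CBA·BBA·BBA·CBA·DA·BBA·CBA·DB·CBA·BBA·BBA·CBA·DA·BBA·CBA·DB·BBA·BBA·BBA·CBA·DB·CBA·BBA·BBA·CBA·DA·BBA·CBA
    A ↦ CBA
    B ↦ BBA
    C ↦ DA
    D ↦ DB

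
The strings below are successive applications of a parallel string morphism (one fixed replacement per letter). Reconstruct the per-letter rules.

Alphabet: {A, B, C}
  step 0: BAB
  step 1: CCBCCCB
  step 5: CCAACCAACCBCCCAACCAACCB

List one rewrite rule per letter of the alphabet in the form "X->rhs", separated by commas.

  step 0 ⇒ step 1: BAB ⇒ CCB·C·CCB
    A ↦ C
    B ↦ CCB
    C ↦ A  (constrained at step 1)

A->C, B->CCB, C->A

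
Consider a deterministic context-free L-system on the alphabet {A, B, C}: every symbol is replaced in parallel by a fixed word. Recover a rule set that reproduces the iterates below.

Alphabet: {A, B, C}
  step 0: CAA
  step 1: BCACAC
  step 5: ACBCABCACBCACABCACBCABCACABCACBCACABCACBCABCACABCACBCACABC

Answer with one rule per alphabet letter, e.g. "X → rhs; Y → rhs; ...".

  step 0 ⇒ step 1: CAA ⇒ BC·AC·AC
    A ↦ AC
    C ↦ BC
    B ↦ A  (constrained at step 1)

A->AC, B->A, C->BC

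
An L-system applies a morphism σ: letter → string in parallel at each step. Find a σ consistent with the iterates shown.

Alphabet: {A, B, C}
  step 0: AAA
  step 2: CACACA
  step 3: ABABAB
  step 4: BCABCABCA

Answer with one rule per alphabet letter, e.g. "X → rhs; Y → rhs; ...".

A->B, B->CA, C->A

  step 3 ⇒ step 4: ABABAB ⇒ B·CA·B·CA·B·CA
    A ↦ B
    B ↦ CA
  step 2 ⇒ step 3: CACACA ⇒ A·B·A·B·A·B
    C ↦ A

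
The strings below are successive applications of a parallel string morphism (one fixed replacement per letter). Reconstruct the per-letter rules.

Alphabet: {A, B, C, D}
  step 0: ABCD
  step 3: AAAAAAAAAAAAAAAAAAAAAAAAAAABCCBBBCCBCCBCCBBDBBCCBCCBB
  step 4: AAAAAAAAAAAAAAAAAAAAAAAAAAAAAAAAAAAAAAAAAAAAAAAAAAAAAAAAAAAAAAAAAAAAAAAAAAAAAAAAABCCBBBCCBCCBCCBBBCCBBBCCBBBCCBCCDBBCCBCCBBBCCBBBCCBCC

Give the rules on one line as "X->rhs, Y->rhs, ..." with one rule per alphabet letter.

  step 3 ⇒ step 4: AAAAAAAAAAAAAAAAAAAAAAAAAAABCCBBBCCBCCBCCBBDBBCCBCCBB ⇒ AAA·AAA·AAA·AAA·AAA·AAA·AAA·AAA·AAA·AAA·AAA·AAA·AAA·AAA·AAA·AAA·AAA·AAA·AAA·AAA·AAA·AAA·AAA·AAA·AAA·AAA·AAA·BCC·B·B·BCC·BCC·BCC·B·B·BCC·B·B·BCC·B·B·BCC·BCC·DB·BCC·BCC·B·B·BCC·B·B·BCC·BCC
    A ↦ AAA
    B ↦ BCC
    C ↦ B
    D ↦ DB

A->AAA, B->BCC, C->B, D->DB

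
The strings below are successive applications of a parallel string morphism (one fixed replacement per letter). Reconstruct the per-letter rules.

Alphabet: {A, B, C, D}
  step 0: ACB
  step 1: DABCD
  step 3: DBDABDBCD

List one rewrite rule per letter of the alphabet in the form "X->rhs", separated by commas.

  step 0 ⇒ step 1: ACB ⇒ DA·BC·D
    A ↦ DA
    B ↦ D
    C ↦ BC
    D ↦ B  (constrained at step 1)

A->DA, B->D, C->BC, D->B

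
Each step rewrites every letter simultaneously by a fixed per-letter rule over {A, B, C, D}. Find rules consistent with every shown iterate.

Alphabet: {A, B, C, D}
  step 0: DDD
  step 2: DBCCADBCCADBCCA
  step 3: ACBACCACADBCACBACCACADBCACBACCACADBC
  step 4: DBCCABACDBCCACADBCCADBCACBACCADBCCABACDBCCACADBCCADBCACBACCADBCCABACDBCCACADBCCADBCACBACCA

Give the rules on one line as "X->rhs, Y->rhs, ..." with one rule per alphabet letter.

A->DBC, B->BAC, C->CA, D->AC

  step 3 ⇒ step 4: ACBACCACADBCACBACCACADBCACBACCACADBC ⇒ DBC·CA·BAC·DBC·CA·CA·DBC·CA·DBC·AC·BAC·CA·DBC·CA·BAC·DBC·CA·CA·DBC·CA·DBC·AC·BAC·CA·DBC·CA·BAC·DBC·CA·CA·DBC·CA·DBC·AC·BAC·CA
    A ↦ DBC
    B ↦ BAC
    C ↦ CA
    D ↦ AC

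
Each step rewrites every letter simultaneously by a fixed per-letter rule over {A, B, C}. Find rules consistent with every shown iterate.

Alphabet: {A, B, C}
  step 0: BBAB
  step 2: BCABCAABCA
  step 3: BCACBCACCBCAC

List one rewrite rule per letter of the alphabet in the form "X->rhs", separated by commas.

  step 2 ⇒ step 3: BCABCAABCA ⇒ BC·A·C·BC·A·C·C·BC·A·C
    A ↦ C
    B ↦ BC
    C ↦ A

A->C, B->BC, C->A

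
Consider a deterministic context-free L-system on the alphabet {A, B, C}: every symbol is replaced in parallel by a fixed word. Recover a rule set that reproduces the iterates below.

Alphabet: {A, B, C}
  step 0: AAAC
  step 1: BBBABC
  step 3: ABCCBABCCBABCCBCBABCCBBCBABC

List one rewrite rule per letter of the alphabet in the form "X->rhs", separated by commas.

  step 0 ⇒ step 1: AAAC ⇒ B·B·B·ABC
    A ↦ B
    C ↦ ABC
    B ↦ CB  (constrained at step 1)

A->B, B->CB, C->ABC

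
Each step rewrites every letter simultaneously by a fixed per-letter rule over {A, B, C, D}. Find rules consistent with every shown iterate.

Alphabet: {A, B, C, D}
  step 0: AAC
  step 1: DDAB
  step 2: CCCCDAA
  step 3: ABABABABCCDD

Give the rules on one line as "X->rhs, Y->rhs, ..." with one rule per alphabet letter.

A->D, B->AA, C->AB, D->CC

  step 2 ⇒ step 3: CCCCDAA ⇒ AB·AB·AB·AB·CC·D·D
    A ↦ D
    C ↦ AB
    D ↦ CC
  step 1 ⇒ step 2: DDAB ⇒ CC·CC·D·AA
    B ↦ AA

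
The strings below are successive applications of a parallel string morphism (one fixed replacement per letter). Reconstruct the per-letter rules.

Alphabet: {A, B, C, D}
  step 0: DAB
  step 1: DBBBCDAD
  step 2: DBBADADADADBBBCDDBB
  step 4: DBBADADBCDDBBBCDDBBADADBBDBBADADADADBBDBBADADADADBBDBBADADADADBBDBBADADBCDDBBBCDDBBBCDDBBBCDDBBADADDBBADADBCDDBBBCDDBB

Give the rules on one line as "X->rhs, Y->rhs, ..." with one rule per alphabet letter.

A->BCD, B->AD, C->A, D->DBB

  step 1 ⇒ step 2: DBBBCDAD ⇒ DBB·AD·AD·AD·A·DBB·BCD·DBB
    A ↦ BCD
    B ↦ AD
    C ↦ A
    D ↦ DBB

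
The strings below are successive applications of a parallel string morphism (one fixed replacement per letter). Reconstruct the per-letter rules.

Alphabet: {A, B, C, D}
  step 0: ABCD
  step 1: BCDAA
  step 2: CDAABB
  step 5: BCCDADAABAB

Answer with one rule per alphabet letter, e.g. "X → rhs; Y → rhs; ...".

A->B, B->C, C->DA, D->A

  step 1 ⇒ step 2: BCDAA ⇒ C·DA·A·B·B
    A ↦ B
    B ↦ C
    C ↦ DA
    D ↦ A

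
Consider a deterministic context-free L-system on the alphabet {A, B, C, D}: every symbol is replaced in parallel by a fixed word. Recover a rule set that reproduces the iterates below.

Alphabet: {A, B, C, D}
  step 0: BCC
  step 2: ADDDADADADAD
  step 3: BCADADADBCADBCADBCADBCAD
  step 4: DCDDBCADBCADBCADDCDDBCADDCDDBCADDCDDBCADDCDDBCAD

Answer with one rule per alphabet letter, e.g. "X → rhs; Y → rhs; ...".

A->BC, B->DC, C->DD, D->AD

  step 3 ⇒ step 4: BCADADADBCADBCADBCADBCAD ⇒ DC·DD·BC·AD·BC·AD·BC·AD·DC·DD·BC·AD·DC·DD·BC·AD·DC·DD·BC·AD·DC·DD·BC·AD
    A ↦ BC
    B ↦ DC
    C ↦ DD
    D ↦ AD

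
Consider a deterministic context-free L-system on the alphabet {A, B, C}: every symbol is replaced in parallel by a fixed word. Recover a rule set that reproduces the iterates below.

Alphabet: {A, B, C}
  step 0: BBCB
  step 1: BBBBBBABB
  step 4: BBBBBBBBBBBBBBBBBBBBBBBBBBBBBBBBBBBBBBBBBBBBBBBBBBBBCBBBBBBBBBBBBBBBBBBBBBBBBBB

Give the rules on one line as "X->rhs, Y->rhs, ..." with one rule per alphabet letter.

  step 0 ⇒ step 1: BBCB ⇒ BB·BB·BBA·BB
    B ↦ BB
    C ↦ BBA
    A ↦ CBB  (constrained at step 1)

A->CBB, B->BB, C->BBA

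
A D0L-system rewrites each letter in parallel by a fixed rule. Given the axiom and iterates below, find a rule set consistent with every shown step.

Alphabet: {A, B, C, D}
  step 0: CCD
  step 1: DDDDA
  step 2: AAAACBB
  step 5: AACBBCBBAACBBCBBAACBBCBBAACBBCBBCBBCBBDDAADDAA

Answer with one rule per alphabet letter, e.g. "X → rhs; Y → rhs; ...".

A->CBB, B->A, C->DD, D->A

  step 1 ⇒ step 2: DDDDA ⇒ A·A·A·A·CBB
    A ↦ CBB
    D ↦ A
    B ↦ A  (constrained at step 2)
  step 0 ⇒ step 1: CCD ⇒ DD·DD·A
    C ↦ DD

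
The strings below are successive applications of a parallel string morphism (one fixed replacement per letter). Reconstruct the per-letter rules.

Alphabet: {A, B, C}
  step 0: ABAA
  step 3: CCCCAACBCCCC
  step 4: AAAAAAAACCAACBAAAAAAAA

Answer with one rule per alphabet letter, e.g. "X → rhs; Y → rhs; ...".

A->C, B->CB, C->AA

  step 3 ⇒ step 4: CCCCAACBCCCC ⇒ AA·AA·AA·AA·C·C·AA·CB·AA·AA·AA·AA
    A ↦ C
    B ↦ CB
    C ↦ AA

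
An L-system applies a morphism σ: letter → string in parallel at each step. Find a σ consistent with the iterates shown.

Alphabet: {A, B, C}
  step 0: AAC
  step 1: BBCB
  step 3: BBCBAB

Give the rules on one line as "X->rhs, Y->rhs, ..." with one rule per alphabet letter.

A->B, B->A, C->CB

  step 0 ⇒ step 1: AAC ⇒ B·B·CB
    A ↦ B
    C ↦ CB
    B ↦ A  (constrained at step 1)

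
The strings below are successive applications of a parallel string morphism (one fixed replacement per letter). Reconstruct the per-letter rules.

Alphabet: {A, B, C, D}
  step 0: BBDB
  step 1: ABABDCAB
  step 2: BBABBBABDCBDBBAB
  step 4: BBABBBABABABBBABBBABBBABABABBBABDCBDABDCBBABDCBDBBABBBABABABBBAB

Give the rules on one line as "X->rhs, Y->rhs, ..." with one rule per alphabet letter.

  step 1 ⇒ step 2: ABABDCAB ⇒ BB·AB·BB·AB·DC·BD·BB·AB
    A ↦ BB
    B ↦ AB
    C ↦ BD
    D ↦ DC

A->BB, B->AB, C->BD, D->DC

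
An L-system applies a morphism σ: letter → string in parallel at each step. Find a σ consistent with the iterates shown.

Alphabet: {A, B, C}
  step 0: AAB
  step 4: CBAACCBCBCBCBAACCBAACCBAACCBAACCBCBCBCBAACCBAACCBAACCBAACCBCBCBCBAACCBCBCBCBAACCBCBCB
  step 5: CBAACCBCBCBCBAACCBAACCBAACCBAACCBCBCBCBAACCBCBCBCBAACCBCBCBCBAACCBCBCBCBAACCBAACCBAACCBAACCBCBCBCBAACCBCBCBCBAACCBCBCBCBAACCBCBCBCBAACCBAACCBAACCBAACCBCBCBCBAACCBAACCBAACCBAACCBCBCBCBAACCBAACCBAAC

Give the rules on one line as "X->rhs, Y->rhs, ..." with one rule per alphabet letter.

  step 4 ⇒ step 5: CBAACCBCBCBCBAACCBAACCBAACCBAACCBCBCBCBAACCBAACCBAACCBAACCBCBCBCBAACCBCBCBCBAACCBCBCB ⇒ CB·AAC·CB·CB·CB·CB·AAC·CB·AAC·CB·AAC·CB·AAC·CB·CB·CB·CB·AAC·CB·CB·CB·CB·AAC·CB·CB·CB·CB·AAC·CB·CB·CB·CB·AAC·CB·AAC·CB·AAC·CB·AAC·CB·CB·CB·CB·AAC·CB·CB·CB·CB·AAC·CB·CB·CB·CB·AAC·CB·CB·CB·CB·AAC·CB·AAC·CB·AAC·CB·AAC·CB·CB·CB·CB·AAC·CB·AAC·CB·AAC·CB·AAC·CB·CB·CB·CB·AAC·CB·AAC·CB·AAC
    A ↦ CB
    B ↦ AAC
    C ↦ CB

A->CB, B->AAC, C->CB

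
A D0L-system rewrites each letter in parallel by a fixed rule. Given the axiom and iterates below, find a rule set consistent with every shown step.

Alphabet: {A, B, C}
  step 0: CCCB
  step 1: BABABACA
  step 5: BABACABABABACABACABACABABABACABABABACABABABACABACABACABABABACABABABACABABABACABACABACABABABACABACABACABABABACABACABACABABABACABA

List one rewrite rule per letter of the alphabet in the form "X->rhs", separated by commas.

A->BA, B->CA, C->BA

  step 0 ⇒ step 1: CCCB ⇒ BA·BA·BA·CA
    B ↦ CA
    C ↦ BA
    A ↦ BA  (constrained at step 1)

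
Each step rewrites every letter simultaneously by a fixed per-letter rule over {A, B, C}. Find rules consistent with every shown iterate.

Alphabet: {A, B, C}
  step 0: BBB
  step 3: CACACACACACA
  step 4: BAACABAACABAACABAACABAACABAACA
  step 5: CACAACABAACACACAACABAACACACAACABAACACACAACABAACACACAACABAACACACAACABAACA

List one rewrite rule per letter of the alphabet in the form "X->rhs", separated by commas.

A->ACA, B->C, C->BA

  step 4 ⇒ step 5: BAACABAACABAACABAACABAACABAACA ⇒ C·ACA·ACA·BA·ACA·C·ACA·ACA·BA·ACA·C·ACA·ACA·BA·ACA·C·ACA·ACA·BA·ACA·C·ACA·ACA·BA·ACA·C·ACA·ACA·BA·ACA
    A ↦ ACA
    B ↦ C
    C ↦ BA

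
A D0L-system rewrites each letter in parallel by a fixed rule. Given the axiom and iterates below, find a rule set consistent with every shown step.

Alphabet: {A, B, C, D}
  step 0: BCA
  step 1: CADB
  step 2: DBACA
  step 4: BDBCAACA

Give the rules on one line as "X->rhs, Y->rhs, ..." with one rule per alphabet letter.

  step 1 ⇒ step 2: CADB ⇒ D·B·A·CA
    A ↦ B
    B ↦ CA
    C ↦ D
    D ↦ A

A->B, B->CA, C->D, D->A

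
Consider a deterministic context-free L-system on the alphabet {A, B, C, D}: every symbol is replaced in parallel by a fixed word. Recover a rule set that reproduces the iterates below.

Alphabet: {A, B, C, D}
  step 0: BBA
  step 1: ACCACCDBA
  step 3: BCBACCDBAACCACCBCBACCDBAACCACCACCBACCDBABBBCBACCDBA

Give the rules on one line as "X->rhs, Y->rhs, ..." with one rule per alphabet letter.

  step 0 ⇒ step 1: BBA ⇒ ACC·ACC·DBA
    A ↦ DBA
    B ↦ ACC
    C ↦ B  (constrained at step 1)
    D ↦ BCB  (constrained at step 1)

A->DBA, B->ACC, C->B, D->BCB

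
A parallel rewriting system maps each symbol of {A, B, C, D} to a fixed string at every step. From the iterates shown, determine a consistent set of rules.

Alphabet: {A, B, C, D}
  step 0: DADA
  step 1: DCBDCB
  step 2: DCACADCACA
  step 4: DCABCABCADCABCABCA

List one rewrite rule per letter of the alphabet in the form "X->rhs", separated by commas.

A->B, B->CA, C->A, D->DC

  step 1 ⇒ step 2: DCBDCB ⇒ DC·A·CA·DC·A·CA
    B ↦ CA
    C ↦ A
    D ↦ DC
  step 0 ⇒ step 1: DADA ⇒ DC·B·DC·B
    A ↦ B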